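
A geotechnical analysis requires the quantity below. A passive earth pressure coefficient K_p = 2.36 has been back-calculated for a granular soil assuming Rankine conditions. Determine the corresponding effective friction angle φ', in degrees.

K_p = (1+sin φ)/(1−sin φ) ⇒ sin φ = (K_p − 1)/(K_p + 1) = 0.4048.
φ = arcsin(0.4048) = 23.88°.

23.9°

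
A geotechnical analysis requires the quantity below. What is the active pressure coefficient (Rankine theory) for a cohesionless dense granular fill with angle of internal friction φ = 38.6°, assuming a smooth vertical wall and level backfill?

K_a = (1 − sin φ)/(1 + sin φ) = (1 − sin 38.6°)/(1 + sin 38.6°) = 0.2316.

0.232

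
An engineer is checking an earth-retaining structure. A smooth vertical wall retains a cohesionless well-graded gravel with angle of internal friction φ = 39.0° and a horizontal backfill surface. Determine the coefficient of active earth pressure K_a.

0.228

K_a = tan²(45° − φ/2) = tan²(25.50°) = 0.2275.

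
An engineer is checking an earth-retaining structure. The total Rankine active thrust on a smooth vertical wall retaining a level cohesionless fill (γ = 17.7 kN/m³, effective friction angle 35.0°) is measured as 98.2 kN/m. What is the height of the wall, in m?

6.40 m

K_a = 0.2710. P_a = ½ K_a γ H² ⇒ H = √(2P_a/(K_a γ)).
H = √(2×98.2/(0.2710×17.7)) = 6.399 m.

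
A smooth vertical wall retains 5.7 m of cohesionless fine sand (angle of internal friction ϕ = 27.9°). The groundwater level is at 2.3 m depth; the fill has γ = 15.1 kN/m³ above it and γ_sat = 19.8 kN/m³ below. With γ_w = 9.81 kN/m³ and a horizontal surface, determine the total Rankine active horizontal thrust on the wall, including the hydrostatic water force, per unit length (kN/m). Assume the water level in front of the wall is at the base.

K_a = tan²(45° − φ/2) = 0.3625.
γ' = 19.8 − 9.81 = 9.990 kN/m³. Depth below WT = 3.4 m.
σ'_h at WT = K_a γ d_w = 12.59 kPa; at base = 12.59 + K_a γ' × 3.4 = 24.90 kPa.
P₁ (0–2.3 m) = ½×12.59×2.3 = 14.48. P₂ (2.3–5.7 m) = ½(12.59+24.90)×3.4 = 63.73.
P_w = ½ γ_w h₂² = 0.5×9.81×3.4² = 56.70. Total = 14.48+63.73+56.70 = 134.9 kN/m.

135 kN/m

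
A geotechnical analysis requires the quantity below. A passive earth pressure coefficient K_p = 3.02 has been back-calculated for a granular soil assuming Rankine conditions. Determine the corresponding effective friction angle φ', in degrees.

30.2°

K_p = (1+sin φ)/(1−sin φ) ⇒ sin φ = (K_p − 1)/(K_p + 1) = 0.5025.
φ = arcsin(0.5025) = 30.16°.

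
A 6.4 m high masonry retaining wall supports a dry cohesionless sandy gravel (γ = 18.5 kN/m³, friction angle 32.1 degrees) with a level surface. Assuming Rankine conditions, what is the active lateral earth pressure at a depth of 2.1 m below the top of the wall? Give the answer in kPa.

K_a = (1 − sin φ)/(1 + sin φ) = 0.3060.
σ_h = K_a γ z = 0.3060 × 18.5 × 2.1 = 11.89 kPa.

11.9 kPa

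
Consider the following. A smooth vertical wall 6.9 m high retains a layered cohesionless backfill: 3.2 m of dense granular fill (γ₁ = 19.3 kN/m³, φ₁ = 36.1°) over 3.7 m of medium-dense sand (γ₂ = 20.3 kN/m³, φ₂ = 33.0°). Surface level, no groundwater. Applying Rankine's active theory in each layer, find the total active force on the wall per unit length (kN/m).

K_a1 = tan²(45°−36.1°/2) = 0.2585; K_a2 = tan²(45°−33.0°/2) = 0.2948.
Layer 1: σ at base = K_a1 γ₁ h₁ = 15.96 kPa; P₁ = ½×15.96×3.2 = 25.54.
Layer 2: σ_v at top = γ₁h₁ = 61.76; σ_h top = K_a2×61.76 = 18.21; σ_h base = K_a2×(61.76+20.3×3.7) = 40.35.
P₂ = ½(18.21+40.35)×3.7 = 108.3. Total P_a = 25.54+108.3 = 133.9 kN/m.

134 kN/m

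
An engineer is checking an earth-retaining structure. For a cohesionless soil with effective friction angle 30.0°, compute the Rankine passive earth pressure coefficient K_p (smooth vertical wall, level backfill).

K_p = (1 + sin φ)/(1 − sin φ) = tan²(45° + 30.0°/2) = 3.000.

3.00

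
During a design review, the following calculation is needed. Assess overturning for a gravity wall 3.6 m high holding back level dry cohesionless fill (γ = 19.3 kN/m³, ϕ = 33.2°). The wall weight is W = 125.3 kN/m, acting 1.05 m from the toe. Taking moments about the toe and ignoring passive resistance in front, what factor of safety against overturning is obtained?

K_a = tan²(45° − 33.2°/2) = 0.2924.
P_a = ½K_aγH² = 0.5×0.2924×19.3×3.6² = 36.56 kN/m, acting at H/3 = 1.200 m above the base.
Overturning moment M_o = P_a × H/3 = 36.56 × 1.200 = 43.88.
Resisting moment M_r = W × 1.05 = 125.3 × 1.05 = 131.6.
FS_overturning = M_r/M_o = 131.6/43.88 = 2.999.

3.00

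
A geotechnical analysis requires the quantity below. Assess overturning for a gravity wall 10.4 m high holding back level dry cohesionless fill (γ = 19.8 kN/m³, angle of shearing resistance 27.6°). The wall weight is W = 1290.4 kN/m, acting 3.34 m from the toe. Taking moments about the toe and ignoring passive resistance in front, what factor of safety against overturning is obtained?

K_a = tan²(45° − 27.6°/2) = 0.3668.
P_a = ½K_aγH² = 0.5×0.3668×19.8×10.4² = 392.7 kN/m, acting at H/3 = 3.467 m above the base.
Overturning moment M_o = P_a × H/3 = 392.7 × 3.467 = 1361.
Resisting moment M_r = W × 3.34 = 1290.4 × 3.34 = 4310.
FS_overturning = M_r/M_o = 4310/1361 = 3.166.

3.17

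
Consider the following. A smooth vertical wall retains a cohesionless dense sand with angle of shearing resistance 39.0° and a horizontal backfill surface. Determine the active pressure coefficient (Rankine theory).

0.228

K_a = tan²(45° − φ/2) = tan²(25.50°) = 0.2275.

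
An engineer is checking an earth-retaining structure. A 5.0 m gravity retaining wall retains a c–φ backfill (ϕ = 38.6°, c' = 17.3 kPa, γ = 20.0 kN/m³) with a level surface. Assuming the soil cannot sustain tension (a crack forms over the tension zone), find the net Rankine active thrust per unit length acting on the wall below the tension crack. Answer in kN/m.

4.57 kN/m

K_a = 0.2316; √K_a = 0.4813.
Tension-crack depth z_c = 2c/(γ√K_a) = 2×17.3/(20.0×0.4813) = 3.595 m.
σ_a at base = K_a γ H − 2c√K_a = 0.2316×20.0×5.0 − 2×17.3×0.4813 = 6.510 kPa.
P_a = ½ × 6.510 × (H − z_c) = 0.5×6.510×1.405 = 4.574 kN/m.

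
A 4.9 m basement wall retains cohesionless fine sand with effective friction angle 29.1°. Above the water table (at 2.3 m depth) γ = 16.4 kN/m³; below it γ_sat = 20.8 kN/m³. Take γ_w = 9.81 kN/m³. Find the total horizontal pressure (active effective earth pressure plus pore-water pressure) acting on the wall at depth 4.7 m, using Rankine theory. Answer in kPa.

45.7 kPa

K_a = (1 − sin φ)/(1 + sin φ) = 0.3456.
γ' = 20.8 − 9.81 = 10.99 kN/m³.
Effective vertical stress at 4.7 m: σ'_v = 16.4×2.3 + 10.99×2.40 = 64.10 kPa.
σ'_h = K_a σ'_v = 0.3456 × 64.10 = 22.15 kPa; u = γ_w × 2.40 = 23.54 kPa.
Total σ_h = 22.15 + 23.54 = 45.70 kPa.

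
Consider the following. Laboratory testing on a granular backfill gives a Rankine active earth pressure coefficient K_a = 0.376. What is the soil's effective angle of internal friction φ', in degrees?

27.0°

K_a = tan²(45° − φ/2) ⇒ 45° − φ/2 = arctan(√0.376) = 31.52°.
φ = 2(45° − 31.52°) = 26.97°.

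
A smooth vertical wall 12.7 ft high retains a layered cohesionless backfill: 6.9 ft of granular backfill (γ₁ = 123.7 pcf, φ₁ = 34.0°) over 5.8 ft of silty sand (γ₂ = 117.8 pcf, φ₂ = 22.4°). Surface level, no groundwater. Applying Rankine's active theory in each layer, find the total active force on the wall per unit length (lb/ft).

K_a1 = tan²(45°−34.0°/2) = 0.2827; K_a2 = tan²(45°−22.4°/2) = 0.4482.
Layer 1: σ at base = K_a1 γ₁ h₁ = 241.3 psf; P₁ = ½×241.3×6.9 = 832.5.
Layer 2: σ_v at top = γ₁h₁ = 853.5; σ_h top = K_a2×853.5 = 382.5; σ_h base = K_a2×(853.5+117.8×5.8) = 688.7.
P₂ = ½(382.5+688.7)×5.8 = 3107. Total P_a = 832.5+3107 = 3939 lb/ft.

3940 lb/ft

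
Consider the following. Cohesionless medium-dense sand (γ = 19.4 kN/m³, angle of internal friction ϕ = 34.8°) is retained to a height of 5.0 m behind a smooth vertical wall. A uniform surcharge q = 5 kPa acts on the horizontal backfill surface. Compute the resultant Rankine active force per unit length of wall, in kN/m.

K_a = tan²(45° − φ/2) = 0.2733.
Soil triangle: ½ K_a γ H² = 0.5×0.2733×19.4×5.0² = 66.28 kN/m.
Surcharge rectangle: K_a q H = 0.2733×5×5.0 = 6.833 kN/m.
Total = 66.28 + 6.833 = 73.11 kN/m.

73.1 kN/m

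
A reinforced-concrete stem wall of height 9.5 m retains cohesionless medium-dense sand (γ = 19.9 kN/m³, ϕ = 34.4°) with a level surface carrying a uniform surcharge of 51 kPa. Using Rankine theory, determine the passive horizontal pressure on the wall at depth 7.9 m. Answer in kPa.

749 kPa

K_p = (1 + sin φ)/(1 − sin φ) = 3.597.
σ_v = γz + q = 19.9 × 7.9 + 51 = 208.2 kPa.
σ_h = K_p σ_v = 3.597 × 208.2 = 749.0 kPa.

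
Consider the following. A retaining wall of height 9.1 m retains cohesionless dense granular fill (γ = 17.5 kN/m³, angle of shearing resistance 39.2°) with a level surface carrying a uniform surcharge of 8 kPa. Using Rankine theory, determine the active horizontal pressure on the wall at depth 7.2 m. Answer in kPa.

30.2 kPa

K_a = (1 − sin φ)/(1 + sin φ) = 0.2255.
σ_v = γz + q = 17.5 × 7.2 + 8 = 134.0 kPa.
σ_h = K_a σ_v = 0.2255 × 134.0 = 30.21 kPa.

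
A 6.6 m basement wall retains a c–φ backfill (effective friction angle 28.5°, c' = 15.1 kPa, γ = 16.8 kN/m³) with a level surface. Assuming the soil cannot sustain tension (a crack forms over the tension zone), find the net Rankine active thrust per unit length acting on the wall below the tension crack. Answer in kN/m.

38.1 kN/m

K_a = 0.3540; √K_a = 0.5949.
Tension-crack depth z_c = 2c/(γ√K_a) = 2×15.1/(16.8×0.5949) = 3.022 m.
σ_a at base = K_a γ H − 2c√K_a = 0.3540×16.8×6.6 − 2×15.1×0.5949 = 21.28 kPa.
P_a = ½ × 21.28 × (H − z_c) = 0.5×21.28×3.578 = 38.07 kN/m.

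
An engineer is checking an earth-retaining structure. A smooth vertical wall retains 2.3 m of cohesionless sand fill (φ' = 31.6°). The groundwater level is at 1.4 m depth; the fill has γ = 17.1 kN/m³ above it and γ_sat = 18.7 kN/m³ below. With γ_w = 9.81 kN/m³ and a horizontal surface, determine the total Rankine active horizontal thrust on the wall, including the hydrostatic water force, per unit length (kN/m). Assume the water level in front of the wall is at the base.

K_a = tan²(45° − φ/2) = 0.3123.
γ' = 18.7 − 9.81 = 8.890 kN/m³. Depth below WT = 0.9 m.
σ'_h at WT = K_a γ d_w = 7.478 kPa; at base = 7.478 + K_a γ' × 0.9 = 9.977 kPa.
P₁ (0–1.4 m) = ½×7.478×1.4 = 5.234. P₂ (1.4–2.3 m) = ½(7.478+9.977)×0.9 = 7.854.
P_w = ½ γ_w h₂² = 0.5×9.81×0.9² = 3.973. Total = 5.234+7.854+3.973 = 17.06 kN/m.

17.1 kN/m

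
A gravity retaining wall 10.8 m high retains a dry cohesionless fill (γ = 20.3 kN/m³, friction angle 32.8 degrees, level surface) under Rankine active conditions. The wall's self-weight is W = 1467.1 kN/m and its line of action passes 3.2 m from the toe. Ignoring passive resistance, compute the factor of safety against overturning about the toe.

3.71

K_a = tan²(45° − 32.8°/2) = 0.2973.
P_a = ½K_aγH² = 0.5×0.2973×20.3×10.8² = 351.9 kN/m, acting at H/3 = 3.600 m above the base.
Overturning moment M_o = P_a × H/3 = 351.9 × 3.600 = 1267.
Resisting moment M_r = W × 3.2 = 1467.1 × 3.2 = 4695.
FS_overturning = M_r/M_o = 4695/1267 = 3.706.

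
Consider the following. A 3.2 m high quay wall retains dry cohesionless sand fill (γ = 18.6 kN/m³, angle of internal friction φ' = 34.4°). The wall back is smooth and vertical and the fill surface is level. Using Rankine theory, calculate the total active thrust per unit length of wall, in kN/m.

26.5 kN/m

K_a = tan²(45° − φ/2) = 0.2780.
P_a = ½ K_a γ H² = 0.5 × 0.2780 × 18.6 × 3.2² = 26.47 kN/m.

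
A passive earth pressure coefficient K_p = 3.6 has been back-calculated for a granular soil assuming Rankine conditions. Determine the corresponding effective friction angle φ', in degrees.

K_p = (1+sin φ)/(1−sin φ) ⇒ sin φ = (K_p − 1)/(K_p + 1) = 0.5652.
φ = arcsin(0.5652) = 34.42°.

34.4°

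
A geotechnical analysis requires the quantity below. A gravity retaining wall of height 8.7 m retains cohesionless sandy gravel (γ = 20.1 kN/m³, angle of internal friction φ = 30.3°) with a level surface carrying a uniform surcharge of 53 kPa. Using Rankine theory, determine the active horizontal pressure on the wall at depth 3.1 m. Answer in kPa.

K_a = (1 − sin φ)/(1 + sin φ) = 0.3293.
σ_v = γz + q = 20.1 × 3.1 + 53 = 115.3 kPa.
σ_h = K_a σ_v = 0.3293 × 115.3 = 37.97 kPa.

38.0 kPa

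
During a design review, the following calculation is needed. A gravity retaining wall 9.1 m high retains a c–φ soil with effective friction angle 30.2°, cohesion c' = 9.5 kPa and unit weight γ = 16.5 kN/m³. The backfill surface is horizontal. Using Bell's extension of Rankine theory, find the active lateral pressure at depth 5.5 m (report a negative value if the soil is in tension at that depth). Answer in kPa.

K_a = (1 − sin φ)/(1 + sin φ) = 0.3307.
σ_a = K_a γ z − 2c√K_a = 0.3307×16.5×5.5 − 2×9.5×0.5750 = 19.08 kPa.

19.1 kPa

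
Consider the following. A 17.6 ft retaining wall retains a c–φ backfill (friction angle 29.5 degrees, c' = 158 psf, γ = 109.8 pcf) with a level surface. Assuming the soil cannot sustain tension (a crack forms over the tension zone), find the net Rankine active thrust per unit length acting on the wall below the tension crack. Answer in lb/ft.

K_a = 0.3401; √K_a = 0.5832.
Tension-crack depth z_c = 2c/(γ√K_a) = 2×158/(109.8×0.5832) = 4.935 ft.
σ_a at base = K_a γ H − 2c√K_a = 0.3401×109.8×17.6 − 2×158×0.5832 = 473.0 psf.
P_a = ½ × 473.0 × (H − z_c) = 0.5×473.0×12.67 = 2995 lb/ft.

3000 lb/ft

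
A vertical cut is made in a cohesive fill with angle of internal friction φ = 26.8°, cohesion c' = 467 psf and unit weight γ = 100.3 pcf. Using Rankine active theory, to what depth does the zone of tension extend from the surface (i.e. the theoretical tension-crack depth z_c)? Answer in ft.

K_a = tan²(45° − 26.8°/2) = 0.3785; √K_a = 0.6152.
The active pressure is zero where K_a γ z = 2c√K_a, so z_c = 2c/(γ√K_a) = 2×467/(100.3×0.6152) = 15.14 ft.

15.1 ft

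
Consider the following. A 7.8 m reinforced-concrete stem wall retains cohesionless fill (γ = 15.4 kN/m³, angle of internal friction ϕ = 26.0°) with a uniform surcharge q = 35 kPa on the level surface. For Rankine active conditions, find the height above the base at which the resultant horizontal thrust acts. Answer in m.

K_a = 0.3905.
Triangular part P₁ = ½K_aγH² = 182.9 at H/3 = 2.600 m; rectangular part P₂ = K_a q H = 106.6 at H/2 = 3.900 m.
ȳ = (P₁·2.600 + P₂·3.900)/(P₁+P₂) = 3.079 m.

3.08 m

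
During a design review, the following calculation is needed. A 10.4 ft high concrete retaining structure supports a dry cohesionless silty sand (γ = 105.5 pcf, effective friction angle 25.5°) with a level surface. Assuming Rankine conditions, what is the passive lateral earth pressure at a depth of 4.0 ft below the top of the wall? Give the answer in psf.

K_p = (1 + sin φ)/(1 − sin φ) = 2.512.
σ_h = K_p γ z = 2.512 × 105.5 × 4.0 = 1060 psf.

1060 psf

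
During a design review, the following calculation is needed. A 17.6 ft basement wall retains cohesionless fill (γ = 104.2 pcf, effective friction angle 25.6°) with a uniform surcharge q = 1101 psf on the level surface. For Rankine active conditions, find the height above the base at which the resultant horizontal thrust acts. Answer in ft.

7.47 ft

K_a = 0.3966.
Triangular part P₁ = ½K_aγH² = 6400 at H/3 = 5.867 ft; rectangular part P₂ = K_a q H = 7684 at H/2 = 8.800 ft.
ȳ = (P₁·5.867 + P₂·8.800)/(P₁+P₂) = 7.467 ft.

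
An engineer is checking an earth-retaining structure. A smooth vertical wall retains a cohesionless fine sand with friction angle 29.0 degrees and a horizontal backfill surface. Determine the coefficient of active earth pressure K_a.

K_a = tan²(45° − φ/2) = tan²(30.50°) = 0.3470.

0.347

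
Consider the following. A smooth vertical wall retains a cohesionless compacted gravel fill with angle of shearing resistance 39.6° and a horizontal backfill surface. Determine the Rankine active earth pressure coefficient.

0.221

K_a = tan²(45° − φ/2) = tan²(25.20°) = 0.2214.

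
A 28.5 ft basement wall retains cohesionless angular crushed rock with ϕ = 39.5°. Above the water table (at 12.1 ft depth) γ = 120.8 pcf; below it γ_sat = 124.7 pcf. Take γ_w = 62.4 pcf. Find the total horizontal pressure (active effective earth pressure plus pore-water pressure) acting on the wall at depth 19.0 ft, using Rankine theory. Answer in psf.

K_a = (1 − sin φ)/(1 + sin φ) = 0.2224.
γ' = 124.7 − 62.4 = 62.30 pcf.
Effective vertical stress at 19.0 ft: σ'_v = 120.8×12.1 + 62.30×6.90 = 1892 psf.
σ'_h = K_a σ'_v = 0.2224 × 1892 = 420.7 psf; u = γ_w × 6.90 = 430.6 psf.
Total σ_h = 420.7 + 430.6 = 851.3 psf.

851 psf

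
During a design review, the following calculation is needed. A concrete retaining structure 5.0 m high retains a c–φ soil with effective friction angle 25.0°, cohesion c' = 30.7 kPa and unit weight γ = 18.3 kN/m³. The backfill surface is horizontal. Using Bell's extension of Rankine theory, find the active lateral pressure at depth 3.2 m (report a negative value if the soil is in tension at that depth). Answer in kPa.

K_a = (1 − sin φ)/(1 + sin φ) = 0.4059.
σ_a = K_a γ z − 2c√K_a = 0.4059×18.3×3.2 − 2×30.7×0.6371 = -15.35 kPa.

-15.3 kPa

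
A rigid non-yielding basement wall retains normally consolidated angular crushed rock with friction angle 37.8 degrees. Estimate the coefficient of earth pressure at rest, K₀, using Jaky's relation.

0.387

K₀ = 1 − sin φ' = 1 − sin 37.8° = 0.3871.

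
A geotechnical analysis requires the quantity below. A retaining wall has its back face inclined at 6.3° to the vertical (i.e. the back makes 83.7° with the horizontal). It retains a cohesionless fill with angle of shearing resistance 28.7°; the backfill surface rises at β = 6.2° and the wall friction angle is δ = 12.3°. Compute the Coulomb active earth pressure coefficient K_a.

K_a = sin²(α+φ) / [sin²α · sin(α−δ) · (1 + √{sin(φ+δ)sin(φ−β) / (sin(α−δ)sin(α+β))})²].
With α = 83.7°, φ = 28.7°, δ = 12.3°, β = 6.2°: K_a = 0.3979.

0.398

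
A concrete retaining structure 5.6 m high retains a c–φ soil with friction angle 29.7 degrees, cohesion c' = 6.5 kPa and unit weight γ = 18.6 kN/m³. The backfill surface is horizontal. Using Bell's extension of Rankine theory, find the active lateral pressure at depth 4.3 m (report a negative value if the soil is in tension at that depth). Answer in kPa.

K_a = (1 − sin φ)/(1 + sin φ) = 0.3374.
σ_a = K_a γ z − 2c√K_a = 0.3374×18.6×4.3 − 2×6.5×0.5808 = 19.43 kPa.

19.4 kPa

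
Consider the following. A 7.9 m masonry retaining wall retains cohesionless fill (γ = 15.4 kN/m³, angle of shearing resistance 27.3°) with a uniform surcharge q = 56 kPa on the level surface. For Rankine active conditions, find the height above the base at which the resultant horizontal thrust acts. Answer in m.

K_a = 0.3711.
Triangular part P₁ = ½K_aγH² = 178.3 at H/3 = 2.633 m; rectangular part P₂ = K_a q H = 164.2 at H/2 = 3.950 m.
ȳ = (P₁·2.633 + P₂·3.950)/(P₁+P₂) = 3.264 m.

3.26 m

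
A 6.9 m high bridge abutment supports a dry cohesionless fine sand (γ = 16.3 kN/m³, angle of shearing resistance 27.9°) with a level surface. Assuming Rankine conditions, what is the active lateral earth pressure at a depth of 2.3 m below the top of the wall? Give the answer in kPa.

K_a = (1 − sin φ)/(1 + sin φ) = 0.3625.
σ_h = K_a γ z = 0.3625 × 16.3 × 2.3 = 13.59 kPa.

13.6 kPa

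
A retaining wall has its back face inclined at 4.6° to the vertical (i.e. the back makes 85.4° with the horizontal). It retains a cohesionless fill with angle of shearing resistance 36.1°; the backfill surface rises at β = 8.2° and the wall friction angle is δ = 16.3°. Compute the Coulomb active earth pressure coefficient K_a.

K_a = sin²(α+φ) / [sin²α · sin(α−δ) · (1 + √{sin(φ+δ)sin(φ−β) / (sin(α−δ)sin(α+β))})²].
With α = 85.4°, φ = 36.1°, δ = 16.3°, β = 8.2°: K_a = 0.2946.

0.295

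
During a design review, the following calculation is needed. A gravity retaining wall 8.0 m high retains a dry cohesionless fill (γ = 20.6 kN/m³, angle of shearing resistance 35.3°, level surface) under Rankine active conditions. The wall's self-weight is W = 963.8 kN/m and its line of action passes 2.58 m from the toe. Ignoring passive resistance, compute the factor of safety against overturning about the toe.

5.29

K_a = tan²(45° − 35.3°/2) = 0.2675.
P_a = ½K_aγH² = 0.5×0.2675×20.6×8.0² = 176.4 kN/m, acting at H/3 = 2.667 m above the base.
Overturning moment M_o = P_a × H/3 = 176.4 × 2.667 = 470.3.
Resisting moment M_r = W × 2.58 = 963.8 × 2.58 = 2487.
FS_overturning = M_r/M_o = 2487/470.3 = 5.287.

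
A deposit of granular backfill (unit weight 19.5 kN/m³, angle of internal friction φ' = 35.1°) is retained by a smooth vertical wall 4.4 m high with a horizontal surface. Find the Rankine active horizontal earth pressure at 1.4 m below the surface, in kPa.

7.37 kPa

K_a = (1 − sin φ)/(1 + sin φ) = 0.2698.
σ_h = K_a γ z = 0.2698 × 19.5 × 1.4 = 7.367 kPa.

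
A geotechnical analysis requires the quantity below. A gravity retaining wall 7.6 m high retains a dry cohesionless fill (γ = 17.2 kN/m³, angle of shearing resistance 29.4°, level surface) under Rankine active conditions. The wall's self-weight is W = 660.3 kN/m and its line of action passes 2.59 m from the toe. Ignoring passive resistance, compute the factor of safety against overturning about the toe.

3.98

K_a = tan²(45° − 29.4°/2) = 0.3415.
P_a = ½K_aγH² = 0.5×0.3415×17.2×7.6² = 169.6 kN/m, acting at H/3 = 2.533 m above the base.
Overturning moment M_o = P_a × H/3 = 169.6 × 2.533 = 429.7.
Resisting moment M_r = W × 2.59 = 660.3 × 2.59 = 1710.
FS_overturning = M_r/M_o = 1710/429.7 = 3.980.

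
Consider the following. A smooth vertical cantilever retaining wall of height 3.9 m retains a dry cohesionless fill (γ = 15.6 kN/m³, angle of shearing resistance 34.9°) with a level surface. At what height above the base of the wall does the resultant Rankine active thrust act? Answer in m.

K_a = 0.2721.
The pressure distribution is triangular, so the resultant acts at H/3 above the base = 3.9/3 = 1.300 m.

1.30 m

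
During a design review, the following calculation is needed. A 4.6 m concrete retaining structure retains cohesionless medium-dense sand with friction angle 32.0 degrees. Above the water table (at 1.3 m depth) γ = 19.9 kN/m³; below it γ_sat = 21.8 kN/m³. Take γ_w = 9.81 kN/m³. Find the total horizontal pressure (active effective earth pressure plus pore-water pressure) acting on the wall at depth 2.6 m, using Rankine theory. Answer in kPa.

K_a = (1 − sin φ)/(1 + sin φ) = 0.3073.
γ' = 21.8 − 9.81 = 11.99 kN/m³.
Effective vertical stress at 2.6 m: σ'_v = 19.9×1.3 + 11.99×1.30 = 41.46 kPa.
σ'_h = K_a σ'_v = 0.3073 × 41.46 = 12.74 kPa; u = γ_w × 1.30 = 12.75 kPa.
Total σ_h = 12.74 + 12.75 = 25.49 kPa.

25.5 kPa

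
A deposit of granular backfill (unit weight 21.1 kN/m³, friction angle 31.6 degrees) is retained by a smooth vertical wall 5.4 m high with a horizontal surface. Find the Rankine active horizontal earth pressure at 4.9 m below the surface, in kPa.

32.3 kPa

K_a = (1 − sin φ)/(1 + sin φ) = 0.3123.
σ_h = K_a γ z = 0.3123 × 21.1 × 4.9 = 32.29 kPa.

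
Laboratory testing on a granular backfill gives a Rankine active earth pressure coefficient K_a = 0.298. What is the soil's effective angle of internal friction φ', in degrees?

K_a = tan²(45° − φ/2) ⇒ 45° − φ/2 = arctan(√0.298) = 28.63°.
φ = 2(45° − 28.63°) = 32.74°.

32.7°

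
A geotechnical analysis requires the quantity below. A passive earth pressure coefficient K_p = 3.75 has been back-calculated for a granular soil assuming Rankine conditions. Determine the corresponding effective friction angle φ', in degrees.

K_p = (1+sin φ)/(1−sin φ) ⇒ sin φ = (K_p − 1)/(K_p + 1) = 0.5789.
φ = arcsin(0.5789) = 35.38°.

35.4°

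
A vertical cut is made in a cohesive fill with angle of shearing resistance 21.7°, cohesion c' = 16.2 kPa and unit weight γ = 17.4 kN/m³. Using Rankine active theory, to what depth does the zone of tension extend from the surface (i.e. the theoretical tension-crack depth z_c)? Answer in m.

K_a = tan²(45° − 21.7°/2) = 0.4601; √K_a = 0.6783.
The active pressure is zero where K_a γ z = 2c√K_a, so z_c = 2c/(γ√K_a) = 2×16.2/(17.4×0.6783) = 2.745 m.

2.75 m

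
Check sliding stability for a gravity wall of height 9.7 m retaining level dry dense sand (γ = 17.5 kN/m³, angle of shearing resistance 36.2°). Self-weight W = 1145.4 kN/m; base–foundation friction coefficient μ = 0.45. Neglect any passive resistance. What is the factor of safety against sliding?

2.43

K_a = tan²(45° − 36.2°/2) = 0.2574.
P_a = ½K_aγH² = 0.5×0.2574×17.5×9.7² = 211.9 kN/m, acting at H/3 = 3.233 m above the base.
FS_sliding = μW / P_a = 0.45×1145.4 / 211.9 = 2.432.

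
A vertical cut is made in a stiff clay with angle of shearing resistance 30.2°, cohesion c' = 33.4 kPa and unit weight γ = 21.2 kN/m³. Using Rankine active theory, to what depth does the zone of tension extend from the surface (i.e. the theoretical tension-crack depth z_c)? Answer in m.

K_a = tan²(45° − 30.2°/2) = 0.3307; √K_a = 0.5750.
The active pressure is zero where K_a γ z = 2c√K_a, so z_c = 2c/(γ√K_a) = 2×33.4/(21.2×0.5750) = 5.480 m.

5.48 m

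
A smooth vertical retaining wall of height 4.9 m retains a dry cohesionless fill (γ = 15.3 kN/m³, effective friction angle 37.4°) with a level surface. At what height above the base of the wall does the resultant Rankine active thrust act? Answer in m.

1.63 m

K_a = 0.2443.
The pressure distribution is triangular, so the resultant acts at H/3 above the base = 4.9/3 = 1.633 m.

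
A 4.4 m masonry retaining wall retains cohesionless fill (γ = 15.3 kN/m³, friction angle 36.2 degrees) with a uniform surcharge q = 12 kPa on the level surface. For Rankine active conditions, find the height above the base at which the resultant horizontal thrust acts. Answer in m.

K_a = 0.2574.
Triangular part P₁ = ½K_aγH² = 38.12 at H/3 = 1.467 m; rectangular part P₂ = K_a q H = 13.59 at H/2 = 2.200 m.
ȳ = (P₁·1.467 + P₂·2.200)/(P₁+P₂) = 1.659 m.

1.66 m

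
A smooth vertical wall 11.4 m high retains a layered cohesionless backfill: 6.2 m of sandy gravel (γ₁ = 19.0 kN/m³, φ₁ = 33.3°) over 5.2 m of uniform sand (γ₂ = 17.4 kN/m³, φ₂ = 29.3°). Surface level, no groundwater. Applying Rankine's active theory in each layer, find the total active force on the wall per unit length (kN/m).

K_a1 = tan²(45°−33.3°/2) = 0.2911; K_a2 = tan²(45°−29.3°/2) = 0.3428.
Layer 1: σ at base = K_a1 γ₁ h₁ = 34.30 kPa; P₁ = ½×34.30×6.2 = 106.3.
Layer 2: σ_v at top = γ₁h₁ = 117.8; σ_h top = K_a2×117.8 = 40.39; σ_h base = K_a2×(117.8+17.4×5.2) = 71.41.
P₂ = ½(40.39+71.41)×5.2 = 290.7. Total P_a = 106.3+290.7 = 397.0 kN/m.

397 kN/m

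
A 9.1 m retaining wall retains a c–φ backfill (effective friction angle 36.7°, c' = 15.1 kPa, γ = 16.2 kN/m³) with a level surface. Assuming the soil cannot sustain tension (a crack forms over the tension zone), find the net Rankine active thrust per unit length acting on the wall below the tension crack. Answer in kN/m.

K_a = 0.2519; √K_a = 0.5019.
Tension-crack depth z_c = 2c/(γ√K_a) = 2×15.1/(16.2×0.5019) = 3.715 m.
σ_a at base = K_a γ H − 2c√K_a = 0.2519×16.2×9.1 − 2×15.1×0.5019 = 21.97 kPa.
P_a = ½ × 21.97 × (H − z_c) = 0.5×21.97×5.385 = 59.17 kN/m.

59.2 kN/m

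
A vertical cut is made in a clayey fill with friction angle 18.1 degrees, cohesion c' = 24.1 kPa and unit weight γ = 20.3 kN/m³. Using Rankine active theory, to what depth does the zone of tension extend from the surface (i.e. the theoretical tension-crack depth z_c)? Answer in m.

K_a = tan²(45° − 18.1°/2) = 0.5259; √K_a = 0.7252.
The active pressure is zero where K_a γ z = 2c√K_a, so z_c = 2c/(γ√K_a) = 2×24.1/(20.3×0.7252) = 3.274 m.

3.27 m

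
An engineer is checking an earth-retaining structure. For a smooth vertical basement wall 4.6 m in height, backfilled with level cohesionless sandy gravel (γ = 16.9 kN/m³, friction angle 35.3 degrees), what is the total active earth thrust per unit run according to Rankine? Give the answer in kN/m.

47.8 kN/m

K_a = tan²(45° − φ/2) = 0.2675.
P_a = ½ K_a γ H² = 0.5 × 0.2675 × 16.9 × 4.6² = 47.84 kN/m.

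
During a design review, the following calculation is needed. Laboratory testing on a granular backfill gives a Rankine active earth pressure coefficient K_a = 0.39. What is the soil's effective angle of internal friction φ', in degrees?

K_a = tan²(45° − φ/2) ⇒ 45° − φ/2 = arctan(√0.39) = 31.98°.
φ = 2(45° − 31.98°) = 26.03°.

26.0°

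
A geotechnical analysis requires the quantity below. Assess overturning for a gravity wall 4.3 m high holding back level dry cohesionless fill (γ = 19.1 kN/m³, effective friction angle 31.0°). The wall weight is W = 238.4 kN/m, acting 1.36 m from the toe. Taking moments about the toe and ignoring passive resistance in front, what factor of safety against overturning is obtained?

4.00

K_a = tan²(45° − 31.0°/2) = 0.3201.
P_a = ½K_aγH² = 0.5×0.3201×19.1×4.3² = 56.52 kN/m, acting at H/3 = 1.433 m above the base.
Overturning moment M_o = P_a × H/3 = 56.52 × 1.433 = 81.02.
Resisting moment M_r = W × 1.36 = 238.4 × 1.36 = 324.2.
FS_overturning = M_r/M_o = 324.2/81.02 = 4.002.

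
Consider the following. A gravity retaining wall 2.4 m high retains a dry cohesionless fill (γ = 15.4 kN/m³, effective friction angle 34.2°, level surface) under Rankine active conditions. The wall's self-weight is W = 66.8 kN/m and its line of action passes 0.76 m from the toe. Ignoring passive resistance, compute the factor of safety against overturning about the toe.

5.10

K_a = tan²(45° − 34.2°/2) = 0.2803.
P_a = ½K_aγH² = 0.5×0.2803×15.4×2.4² = 12.43 kN/m, acting at H/3 = 0.8000 m above the base.
Overturning moment M_o = P_a × H/3 = 12.43 × 0.8000 = 9.947.
Resisting moment M_r = W × 0.76 = 66.8 × 0.76 = 50.77.
FS_overturning = M_r/M_o = 50.77/9.947 = 5.104.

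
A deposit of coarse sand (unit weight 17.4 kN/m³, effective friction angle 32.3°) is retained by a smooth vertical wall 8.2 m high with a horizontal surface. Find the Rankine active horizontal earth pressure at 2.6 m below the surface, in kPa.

K_a = (1 − sin φ)/(1 + sin φ) = 0.3035.
σ_h = K_a γ z = 0.3035 × 17.4 × 2.6 = 13.73 kPa.

13.7 kPa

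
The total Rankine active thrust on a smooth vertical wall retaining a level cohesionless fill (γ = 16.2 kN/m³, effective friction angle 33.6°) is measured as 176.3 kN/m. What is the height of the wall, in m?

8.70 m

K_a = 0.2875. P_a = ½ K_a γ H² ⇒ H = √(2P_a/(K_a γ)).
H = √(2×176.3/(0.2875×16.2)) = 8.701 m.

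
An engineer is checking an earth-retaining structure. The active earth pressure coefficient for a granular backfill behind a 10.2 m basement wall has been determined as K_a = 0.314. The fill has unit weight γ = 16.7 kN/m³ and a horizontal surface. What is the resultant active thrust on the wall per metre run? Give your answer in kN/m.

273 kN/m

P = ½ K_a γ H² = 0.5 × 0.314 × 16.7 × 10.2² = 272.8 kN/m.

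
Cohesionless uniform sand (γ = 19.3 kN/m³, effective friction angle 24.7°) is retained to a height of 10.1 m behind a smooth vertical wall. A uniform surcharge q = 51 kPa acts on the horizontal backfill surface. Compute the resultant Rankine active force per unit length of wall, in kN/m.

K_a = tan²(45° − φ/2) = 0.4106.
Soil triangle: ½ K_a γ H² = 0.5×0.4106×19.3×10.1² = 404.2 kN/m.
Surcharge rectangle: K_a q H = 0.4106×51×10.1 = 211.5 kN/m.
Total = 404.2 + 211.5 = 615.6 kN/m.

616 kN/m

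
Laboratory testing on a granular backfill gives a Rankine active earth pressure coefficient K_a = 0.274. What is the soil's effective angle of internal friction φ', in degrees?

34.7°

K_a = tan²(45° − φ/2) ⇒ 45° − φ/2 = arctan(√0.274) = 27.63°.
φ = 2(45° − 27.63°) = 34.74°.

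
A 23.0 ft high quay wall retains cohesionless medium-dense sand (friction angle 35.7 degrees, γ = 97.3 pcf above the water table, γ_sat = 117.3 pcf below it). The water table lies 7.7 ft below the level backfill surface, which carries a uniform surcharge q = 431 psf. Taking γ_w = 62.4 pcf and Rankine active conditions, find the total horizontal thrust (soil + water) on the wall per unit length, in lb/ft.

K_a = tan²(45° − φ/2) = 0.2630.
γ' = 117.3 − 62.4 = 54.90 pcf. h₂ = H − d_w = 15.3 ft.
σ'_h: at surface K_a·q = 113.3; at WT K_a(q+γd_w) = 310.4; at base K_a(q+γd_w+γ'h₂) = 531.3 psf.
P₁ = ½(113.3+310.4)×7.7 = 1631; P₂ = ½(310.4+531.3)×15.3 = 6439; P_w = ½γ_w h₂² = 7304.
Total = 1631+6439+7304 = 15370 lb/ft.

15400 lb/ft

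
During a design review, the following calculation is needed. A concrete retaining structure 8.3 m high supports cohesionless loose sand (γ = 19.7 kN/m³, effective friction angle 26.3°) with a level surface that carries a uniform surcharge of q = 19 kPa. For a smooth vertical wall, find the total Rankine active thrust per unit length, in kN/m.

K_a = tan²(45° − φ/2) = 0.3859.
Soil triangle: ½ K_a γ H² = 0.5×0.3859×19.7×8.3² = 261.9 kN/m.
Surcharge rectangle: K_a q H = 0.3859×19×8.3 = 60.86 kN/m.
Total = 261.9 + 60.86 = 322.7 kN/m.

323 kN/m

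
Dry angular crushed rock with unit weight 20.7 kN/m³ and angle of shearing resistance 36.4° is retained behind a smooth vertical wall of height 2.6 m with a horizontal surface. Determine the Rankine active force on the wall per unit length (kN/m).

17.9 kN/m

K_a = tan²(45° − φ/2) = 0.2552.
P_a = ½ K_a γ H² = 0.5 × 0.2552 × 20.7 × 2.6² = 17.85 kN/m.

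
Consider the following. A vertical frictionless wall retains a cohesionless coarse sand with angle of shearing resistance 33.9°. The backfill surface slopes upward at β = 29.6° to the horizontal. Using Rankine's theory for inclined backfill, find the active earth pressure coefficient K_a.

K_a = cos β · (cos β − √(cos²β − cos²φ)) / (cos β + √(cos²β − cos²φ)).
cos β = 0.8695, cos φ = 0.8300, √(cos²β − cos²φ) = 0.2590.
K_a = 0.8695 × (0.8695 − 0.2590)/(0.8695 + 0.2590) = 0.4703.

0.470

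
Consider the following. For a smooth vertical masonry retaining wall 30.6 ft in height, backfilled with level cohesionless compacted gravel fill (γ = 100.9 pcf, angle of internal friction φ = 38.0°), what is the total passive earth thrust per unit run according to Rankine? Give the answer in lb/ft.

199000 lb/ft

K_p = tan²(45° + φ/2) = 4.204.
P_p = ½ K_p γ H² = 0.5 × 4.204 × 100.9 × 30.6² = 198600 lb/ft.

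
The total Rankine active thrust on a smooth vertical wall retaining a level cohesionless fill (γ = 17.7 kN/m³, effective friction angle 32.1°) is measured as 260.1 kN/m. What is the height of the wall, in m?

K_a = 0.3060. P_a = ½ K_a γ H² ⇒ H = √(2P_a/(K_a γ)).
H = √(2×260.1/(0.3060×17.7)) = 9.800 m.

9.80 m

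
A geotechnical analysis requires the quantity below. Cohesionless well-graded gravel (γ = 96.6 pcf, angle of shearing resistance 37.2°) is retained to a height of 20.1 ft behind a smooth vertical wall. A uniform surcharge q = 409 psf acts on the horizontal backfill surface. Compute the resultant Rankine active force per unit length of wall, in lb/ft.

6830 lb/ft

K_a = tan²(45° − φ/2) = 0.2464.
Soil triangle: ½ K_a γ H² = 0.5×0.2464×96.6×20.1² = 4809 lb/ft.
Surcharge rectangle: K_a q H = 0.2464×409×20.1 = 2026 lb/ft.
Total = 4809 + 2026 = 6834 lb/ft.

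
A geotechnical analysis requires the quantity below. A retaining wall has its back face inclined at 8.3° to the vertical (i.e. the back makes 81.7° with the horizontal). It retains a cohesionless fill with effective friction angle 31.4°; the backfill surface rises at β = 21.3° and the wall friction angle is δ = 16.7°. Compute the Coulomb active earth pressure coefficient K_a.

0.497

K_a = sin²(α+φ) / [sin²α · sin(α−δ) · (1 + √{sin(φ+δ)sin(φ−β) / (sin(α−δ)sin(α+β))})²].
With α = 81.7°, φ = 31.4°, δ = 16.7°, β = 21.3°: K_a = 0.4974.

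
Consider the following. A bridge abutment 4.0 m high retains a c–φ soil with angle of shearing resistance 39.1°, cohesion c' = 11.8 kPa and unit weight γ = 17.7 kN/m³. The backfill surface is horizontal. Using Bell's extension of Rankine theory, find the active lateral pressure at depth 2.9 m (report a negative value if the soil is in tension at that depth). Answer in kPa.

0.394 kPa

K_a = (1 − sin φ)/(1 + sin φ) = 0.2265.
σ_a = K_a γ z − 2c√K_a = 0.2265×17.7×2.9 − 2×11.8×0.4759 = 0.3941 kPa.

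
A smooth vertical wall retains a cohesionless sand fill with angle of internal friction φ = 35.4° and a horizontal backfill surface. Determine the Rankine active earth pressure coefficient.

K_a = tan²(45° − φ/2) = tan²(27.30°) = 0.2664.

0.266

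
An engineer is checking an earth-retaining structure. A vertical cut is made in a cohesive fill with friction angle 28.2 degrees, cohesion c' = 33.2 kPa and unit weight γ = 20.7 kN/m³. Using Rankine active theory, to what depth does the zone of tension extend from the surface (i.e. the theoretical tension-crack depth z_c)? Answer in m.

5.36 m

K_a = tan²(45° − 28.2°/2) = 0.3582; √K_a = 0.5985.
The active pressure is zero where K_a γ z = 2c√K_a, so z_c = 2c/(γ√K_a) = 2×33.2/(20.7×0.5985) = 5.360 m.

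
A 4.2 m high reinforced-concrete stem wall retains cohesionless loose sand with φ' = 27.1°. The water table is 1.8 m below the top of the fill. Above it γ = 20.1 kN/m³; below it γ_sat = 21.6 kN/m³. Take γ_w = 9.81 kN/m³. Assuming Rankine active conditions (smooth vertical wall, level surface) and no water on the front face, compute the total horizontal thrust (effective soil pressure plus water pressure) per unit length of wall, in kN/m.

K_a = tan²(45° − φ/2) = 0.3741.
γ' = 21.6 − 9.81 = 11.79 kN/m³. Depth below WT = 2.4 m.
σ'_h at WT = K_a γ d_w = 13.53 kPa; at base = 13.53 + K_a γ' × 2.4 = 24.12 kPa.
P₁ (0–1.8 m) = ½×13.53×1.8 = 12.18. P₂ (1.8–4.2 m) = ½(13.53+24.12)×2.4 = 45.18.
P_w = ½ γ_w h₂² = 0.5×9.81×2.4² = 28.25. Total = 12.18+45.18+28.25 = 85.61 kN/m.

85.6 kN/m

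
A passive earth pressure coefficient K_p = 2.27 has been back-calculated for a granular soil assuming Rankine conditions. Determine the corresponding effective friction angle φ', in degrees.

22.9°

K_p = (1+sin φ)/(1−sin φ) ⇒ sin φ = (K_p − 1)/(K_p + 1) = 0.3884.
φ = arcsin(0.3884) = 22.85°.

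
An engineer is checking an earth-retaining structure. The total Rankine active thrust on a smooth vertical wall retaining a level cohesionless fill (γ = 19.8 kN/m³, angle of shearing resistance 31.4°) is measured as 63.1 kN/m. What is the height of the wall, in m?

K_a = 0.3149. P_a = ½ K_a γ H² ⇒ H = √(2P_a/(K_a γ)).
H = √(2×63.1/(0.3149×19.8)) = 4.499 m.

4.50 m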